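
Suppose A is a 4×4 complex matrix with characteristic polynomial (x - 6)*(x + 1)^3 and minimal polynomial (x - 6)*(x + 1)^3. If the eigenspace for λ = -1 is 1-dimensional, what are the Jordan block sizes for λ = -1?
Block sizes for λ = -1: [3]

Step 1 — from the characteristic polynomial, algebraic multiplicity of λ = -1 is 3. From dim ker(A − (-1)·I) = 1, there are exactly 1 Jordan blocks for λ = -1.
Step 2 — from the minimal polynomial, the factor (x + 1)^3 tells us the largest block for λ = -1 has size 3.
Step 3 — with total size 3, 1 blocks, and largest block 3, the block sizes (in nonincreasing order) are [3].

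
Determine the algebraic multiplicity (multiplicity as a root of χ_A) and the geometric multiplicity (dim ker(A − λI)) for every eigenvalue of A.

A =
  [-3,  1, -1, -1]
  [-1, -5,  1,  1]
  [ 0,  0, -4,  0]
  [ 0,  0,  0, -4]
λ = -4: alg = 4, geom = 3

Step 1 — factor the characteristic polynomial to read off the algebraic multiplicities:
  χ_A(x) = (x + 4)^4

Step 2 — compute geometric multiplicities via the rank-nullity identity g(λ) = n − rank(A − λI):
  rank(A − (-4)·I) = 1, so dim ker(A − (-4)·I) = n − 1 = 3

Summary:
  λ = -4: algebraic multiplicity = 4, geometric multiplicity = 3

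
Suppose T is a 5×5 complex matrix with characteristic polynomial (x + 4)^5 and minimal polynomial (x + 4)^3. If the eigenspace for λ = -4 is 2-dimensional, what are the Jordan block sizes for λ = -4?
Block sizes for λ = -4: [3, 2]

Step 1 — from the characteristic polynomial, algebraic multiplicity of λ = -4 is 5. From dim ker(T − (-4)·I) = 2, there are exactly 2 Jordan blocks for λ = -4.
Step 2 — from the minimal polynomial, the factor (x + 4)^3 tells us the largest block for λ = -4 has size 3.
Step 3 — with total size 5, 2 blocks, and largest block 3, the block sizes (in nonincreasing order) are [3, 2].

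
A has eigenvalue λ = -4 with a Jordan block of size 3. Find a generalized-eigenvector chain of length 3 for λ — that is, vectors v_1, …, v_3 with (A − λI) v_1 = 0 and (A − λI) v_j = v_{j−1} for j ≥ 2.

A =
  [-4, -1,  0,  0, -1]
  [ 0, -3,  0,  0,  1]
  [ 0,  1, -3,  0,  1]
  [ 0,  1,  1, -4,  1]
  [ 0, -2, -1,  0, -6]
A Jordan chain for λ = -4 of length 3:
v_1 = (1, -1, 0, 0, 1)ᵀ
v_2 = (-1, 1, 1, 1, -2)ᵀ
v_3 = (0, 1, 0, 0, 0)ᵀ

Let N = A − (-4)·I. We want v_3 with N^3 v_3 = 0 but N^2 v_3 ≠ 0; then v_{j-1} := N · v_j for j = 3, …, 2.

Pick v_3 = (0, 1, 0, 0, 0)ᵀ.
Then v_2 = N · v_3 = (-1, 1, 1, 1, -2)ᵀ.
Then v_1 = N · v_2 = (1, -1, 0, 0, 1)ᵀ.

Sanity check: (A − (-4)·I) v_1 = (0, 0, 0, 0, 0)ᵀ = 0. ✓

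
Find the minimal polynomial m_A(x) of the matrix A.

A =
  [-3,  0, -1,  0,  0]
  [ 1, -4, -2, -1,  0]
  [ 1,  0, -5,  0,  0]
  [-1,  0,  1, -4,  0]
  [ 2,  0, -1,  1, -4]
x^2 + 8*x + 16

The characteristic polynomial is χ_A(x) = (x + 4)^5, so the eigenvalues are known. The minimal polynomial is
  m_A(x) = Π_λ (x − λ)^{k_λ}
where k_λ is the size of the *largest* Jordan block for λ (equivalently, the smallest k with (A − λI)^k v = 0 for every generalised eigenvector v of λ).

  λ = -4: largest Jordan block has size 2, contributing (x + 4)^2

So m_A(x) = (x + 4)^2 = x^2 + 8*x + 16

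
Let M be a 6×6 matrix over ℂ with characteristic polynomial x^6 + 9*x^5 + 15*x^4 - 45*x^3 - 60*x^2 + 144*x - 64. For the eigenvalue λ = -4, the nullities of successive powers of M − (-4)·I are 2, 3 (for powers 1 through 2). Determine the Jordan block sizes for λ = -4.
Block sizes for λ = -4: [2, 1]

From the dimensions of kernels of powers, the number of Jordan blocks of size at least j is d_j − d_{j−1} where d_j = dim ker(N^j) (with d_0 = 0). Computing the differences gives [2, 1].
The number of blocks of size exactly k is (#blocks of size ≥ k) − (#blocks of size ≥ k + 1), so the partition is: 1 block(s) of size 1, 1 block(s) of size 2.
In nonincreasing order the block sizes are [2, 1].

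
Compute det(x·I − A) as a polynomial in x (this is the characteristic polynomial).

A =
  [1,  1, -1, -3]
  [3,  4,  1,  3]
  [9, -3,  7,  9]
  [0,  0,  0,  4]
x^4 - 16*x^3 + 96*x^2 - 256*x + 256

Expanding det(x·I − A) (e.g. by cofactor expansion or by noting that A is similar to its Jordan form J, which has the same characteristic polynomial as A) gives
  χ_A(x) = x^4 - 16*x^3 + 96*x^2 - 256*x + 256
which factors as (x - 4)^4. The eigenvalues (with algebraic multiplicities) are λ = 4 with multiplicity 4.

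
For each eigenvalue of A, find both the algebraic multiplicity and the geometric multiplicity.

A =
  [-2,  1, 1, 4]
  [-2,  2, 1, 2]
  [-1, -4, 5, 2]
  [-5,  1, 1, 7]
λ = 3: alg = 4, geom = 2

Step 1 — factor the characteristic polynomial to read off the algebraic multiplicities:
  χ_A(x) = (x - 3)^4

Step 2 — compute geometric multiplicities via the rank-nullity identity g(λ) = n − rank(A − λI):
  rank(A − (3)·I) = 2, so dim ker(A − (3)·I) = n − 2 = 2

Summary:
  λ = 3: algebraic multiplicity = 4, geometric multiplicity = 2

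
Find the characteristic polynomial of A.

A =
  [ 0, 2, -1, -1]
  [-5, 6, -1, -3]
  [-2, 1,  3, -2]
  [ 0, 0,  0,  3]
x^4 - 12*x^3 + 54*x^2 - 108*x + 81

Expanding det(x·I − A) (e.g. by cofactor expansion or by noting that A is similar to its Jordan form J, which has the same characteristic polynomial as A) gives
  χ_A(x) = x^4 - 12*x^3 + 54*x^2 - 108*x + 81
which factors as (x - 3)^4. The eigenvalues (with algebraic multiplicities) are λ = 3 with multiplicity 4.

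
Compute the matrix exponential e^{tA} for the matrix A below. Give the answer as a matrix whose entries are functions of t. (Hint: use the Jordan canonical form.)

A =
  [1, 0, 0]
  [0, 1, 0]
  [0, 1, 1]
e^{tA} =
  [exp(t), 0, 0]
  [0, exp(t), 0]
  [0, t*exp(t), exp(t)]

Strategy: write A = P · J · P⁻¹ where J is a Jordan canonical form, so e^{tA} = P · e^{tJ} · P⁻¹, and e^{tJ} can be computed block-by-block.

A has Jordan form
J =
  [1, 1, 0]
  [0, 1, 0]
  [0, 0, 1]
(up to reordering of blocks).

Per-block formulas:
  For a 2×2 Jordan block J_2(1): exp(t · J_2(1)) = e^(1t)·(I + t·N), where N is the 2×2 nilpotent shift.
  For a 1×1 block at λ = 1: exp(t · [1]) = [e^(1t)].

After assembling e^{tJ} and conjugating by P, we get:

e^{tA} =
  [exp(t), 0, 0]
  [0, exp(t), 0]
  [0, t*exp(t), exp(t)]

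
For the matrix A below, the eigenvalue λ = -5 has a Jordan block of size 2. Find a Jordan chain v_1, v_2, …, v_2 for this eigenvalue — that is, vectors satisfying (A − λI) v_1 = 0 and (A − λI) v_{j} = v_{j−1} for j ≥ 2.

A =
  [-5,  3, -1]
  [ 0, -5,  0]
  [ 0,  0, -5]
A Jordan chain for λ = -5 of length 2:
v_1 = (3, 0, 0)ᵀ
v_2 = (0, 1, 0)ᵀ

Let N = A − (-5)·I. We want v_2 with N^2 v_2 = 0 but N^1 v_2 ≠ 0; then v_{j-1} := N · v_j for j = 2, …, 2.

Pick v_2 = (0, 1, 0)ᵀ.
Then v_1 = N · v_2 = (3, 0, 0)ᵀ.

Sanity check: (A − (-5)·I) v_1 = (0, 0, 0)ᵀ = 0. ✓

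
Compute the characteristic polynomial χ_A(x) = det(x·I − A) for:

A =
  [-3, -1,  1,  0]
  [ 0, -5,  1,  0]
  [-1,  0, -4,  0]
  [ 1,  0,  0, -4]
x^4 + 16*x^3 + 96*x^2 + 256*x + 256

Expanding det(x·I − A) (e.g. by cofactor expansion or by noting that A is similar to its Jordan form J, which has the same characteristic polynomial as A) gives
  χ_A(x) = x^4 + 16*x^3 + 96*x^2 + 256*x + 256
which factors as (x + 4)^4. The eigenvalues (with algebraic multiplicities) are λ = -4 with multiplicity 4.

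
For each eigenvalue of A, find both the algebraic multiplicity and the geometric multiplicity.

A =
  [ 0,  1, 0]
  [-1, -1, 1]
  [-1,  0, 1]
λ = 0: alg = 3, geom = 1

Step 1 — factor the characteristic polynomial to read off the algebraic multiplicities:
  χ_A(x) = x^3

Step 2 — compute geometric multiplicities via the rank-nullity identity g(λ) = n − rank(A − λI):
  rank(A − (0)·I) = 2, so dim ker(A − (0)·I) = n − 2 = 1

Summary:
  λ = 0: algebraic multiplicity = 3, geometric multiplicity = 1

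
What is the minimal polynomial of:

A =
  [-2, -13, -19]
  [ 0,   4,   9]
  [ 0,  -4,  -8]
x^3 + 6*x^2 + 12*x + 8

The characteristic polynomial is χ_A(x) = (x + 2)^3, so the eigenvalues are known. The minimal polynomial is
  m_A(x) = Π_λ (x − λ)^{k_λ}
where k_λ is the size of the *largest* Jordan block for λ (equivalently, the smallest k with (A − λI)^k v = 0 for every generalised eigenvector v of λ).

  λ = -2: largest Jordan block has size 3, contributing (x + 2)^3

So m_A(x) = (x + 2)^3 = x^3 + 6*x^2 + 12*x + 8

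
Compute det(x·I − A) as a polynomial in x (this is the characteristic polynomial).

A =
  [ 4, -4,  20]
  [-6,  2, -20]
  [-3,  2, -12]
x^3 + 6*x^2 + 12*x + 8

Expanding det(x·I − A) (e.g. by cofactor expansion or by noting that A is similar to its Jordan form J, which has the same characteristic polynomial as A) gives
  χ_A(x) = x^3 + 6*x^2 + 12*x + 8
which factors as (x + 2)^3. The eigenvalues (with algebraic multiplicities) are λ = -2 with multiplicity 3.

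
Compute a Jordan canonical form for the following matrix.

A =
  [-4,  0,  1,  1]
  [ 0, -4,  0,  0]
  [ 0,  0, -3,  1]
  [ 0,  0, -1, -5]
J_2(-4) ⊕ J_1(-4) ⊕ J_1(-4)

The characteristic polynomial is
  det(x·I − A) = x^4 + 16*x^3 + 96*x^2 + 256*x + 256 = (x + 4)^4

Eigenvalues and multiplicities (the geometric multiplicity of λ is n − rank(A − λI), which equals the number of Jordan blocks for λ):
  λ = -4: algebraic multiplicity = 4, geometric multiplicity = 3

Determining the block sizes for each eigenvalue:
  λ = -4: 3 blocks summing to 4 forces exactly one block of size 2 and the rest size 1 → block sizes [2, 1, 1]

Assembling the blocks gives a Jordan form
J =
  [-4,  1,  0,  0]
  [ 0, -4,  0,  0]
  [ 0,  0, -4,  0]
  [ 0,  0,  0, -4]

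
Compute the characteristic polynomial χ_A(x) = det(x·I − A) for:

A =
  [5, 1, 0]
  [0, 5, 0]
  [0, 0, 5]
x^3 - 15*x^2 + 75*x - 125

Expanding det(x·I − A) (e.g. by cofactor expansion or by noting that A is similar to its Jordan form J, which has the same characteristic polynomial as A) gives
  χ_A(x) = x^3 - 15*x^2 + 75*x - 125
which factors as (x - 5)^3. The eigenvalues (with algebraic multiplicities) are λ = 5 with multiplicity 3.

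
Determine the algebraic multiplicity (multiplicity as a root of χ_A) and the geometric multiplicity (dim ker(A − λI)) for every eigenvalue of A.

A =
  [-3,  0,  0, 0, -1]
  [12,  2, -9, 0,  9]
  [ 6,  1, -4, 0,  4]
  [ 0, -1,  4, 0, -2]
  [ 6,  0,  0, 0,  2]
λ = -1: alg = 3, geom = 2; λ = 0: alg = 2, geom = 2

Step 1 — factor the characteristic polynomial to read off the algebraic multiplicities:
  χ_A(x) = x^2*(x + 1)^3

Step 2 — compute geometric multiplicities via the rank-nullity identity g(λ) = n − rank(A − λI):
  rank(A − (-1)·I) = 3, so dim ker(A − (-1)·I) = n − 3 = 2
  rank(A − (0)·I) = 3, so dim ker(A − (0)·I) = n − 3 = 2

Summary:
  λ = -1: algebraic multiplicity = 3, geometric multiplicity = 2
  λ = 0: algebraic multiplicity = 2, geometric multiplicity = 2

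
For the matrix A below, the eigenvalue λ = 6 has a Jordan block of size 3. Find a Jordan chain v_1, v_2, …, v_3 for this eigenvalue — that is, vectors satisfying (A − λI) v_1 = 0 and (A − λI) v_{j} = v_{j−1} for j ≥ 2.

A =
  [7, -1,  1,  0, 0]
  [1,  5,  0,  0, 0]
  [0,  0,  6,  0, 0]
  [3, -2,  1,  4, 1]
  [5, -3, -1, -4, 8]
A Jordan chain for λ = 6 of length 3:
v_1 = (1, 1, 0, 0, -1)ᵀ
v_2 = (1, 0, 0, 1, -1)ᵀ
v_3 = (0, 0, 1, 0, 0)ᵀ

Let N = A − (6)·I. We want v_3 with N^3 v_3 = 0 but N^2 v_3 ≠ 0; then v_{j-1} := N · v_j for j = 3, …, 2.

Pick v_3 = (0, 0, 1, 0, 0)ᵀ.
Then v_2 = N · v_3 = (1, 0, 0, 1, -1)ᵀ.
Then v_1 = N · v_2 = (1, 1, 0, 0, -1)ᵀ.

Sanity check: (A − (6)·I) v_1 = (0, 0, 0, 0, 0)ᵀ = 0. ✓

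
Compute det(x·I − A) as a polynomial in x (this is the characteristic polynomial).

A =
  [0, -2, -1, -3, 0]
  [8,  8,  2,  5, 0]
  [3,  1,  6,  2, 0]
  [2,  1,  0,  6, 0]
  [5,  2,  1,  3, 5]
x^5 - 25*x^4 + 250*x^3 - 1250*x^2 + 3125*x - 3125

Expanding det(x·I − A) (e.g. by cofactor expansion or by noting that A is similar to its Jordan form J, which has the same characteristic polynomial as A) gives
  χ_A(x) = x^5 - 25*x^4 + 250*x^3 - 1250*x^2 + 3125*x - 3125
which factors as (x - 5)^5. The eigenvalues (with algebraic multiplicities) are λ = 5 with multiplicity 5.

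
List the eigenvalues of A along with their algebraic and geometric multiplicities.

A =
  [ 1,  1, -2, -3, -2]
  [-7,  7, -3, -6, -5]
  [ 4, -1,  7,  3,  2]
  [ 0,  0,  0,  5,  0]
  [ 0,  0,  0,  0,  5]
λ = 5: alg = 5, geom = 3

Step 1 — factor the characteristic polynomial to read off the algebraic multiplicities:
  χ_A(x) = (x - 5)^5

Step 2 — compute geometric multiplicities via the rank-nullity identity g(λ) = n − rank(A − λI):
  rank(A − (5)·I) = 2, so dim ker(A − (5)·I) = n − 2 = 3

Summary:
  λ = 5: algebraic multiplicity = 5, geometric multiplicity = 3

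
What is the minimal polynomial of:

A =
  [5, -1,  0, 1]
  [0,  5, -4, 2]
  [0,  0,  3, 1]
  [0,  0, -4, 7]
x^2 - 10*x + 25

The characteristic polynomial is χ_A(x) = (x - 5)^4, so the eigenvalues are known. The minimal polynomial is
  m_A(x) = Π_λ (x − λ)^{k_λ}
where k_λ is the size of the *largest* Jordan block for λ (equivalently, the smallest k with (A − λI)^k v = 0 for every generalised eigenvector v of λ).

  λ = 5: largest Jordan block has size 2, contributing (x − 5)^2

So m_A(x) = (x - 5)^2 = x^2 - 10*x + 25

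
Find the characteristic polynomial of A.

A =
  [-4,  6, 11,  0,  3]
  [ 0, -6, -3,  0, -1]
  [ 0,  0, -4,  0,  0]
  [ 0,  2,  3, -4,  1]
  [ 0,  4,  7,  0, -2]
x^5 + 20*x^4 + 160*x^3 + 640*x^2 + 1280*x + 1024

Expanding det(x·I − A) (e.g. by cofactor expansion or by noting that A is similar to its Jordan form J, which has the same characteristic polynomial as A) gives
  χ_A(x) = x^5 + 20*x^4 + 160*x^3 + 640*x^2 + 1280*x + 1024
which factors as (x + 4)^5. The eigenvalues (with algebraic multiplicities) are λ = -4 with multiplicity 5.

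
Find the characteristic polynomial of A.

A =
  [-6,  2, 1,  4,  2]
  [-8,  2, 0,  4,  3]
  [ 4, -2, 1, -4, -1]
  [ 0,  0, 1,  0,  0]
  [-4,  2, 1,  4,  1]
x^5 + 2*x^4

Expanding det(x·I − A) (e.g. by cofactor expansion or by noting that A is similar to its Jordan form J, which has the same characteristic polynomial as A) gives
  χ_A(x) = x^5 + 2*x^4
which factors as x^4*(x + 2). The eigenvalues (with algebraic multiplicities) are λ = -2 with multiplicity 1, λ = 0 with multiplicity 4.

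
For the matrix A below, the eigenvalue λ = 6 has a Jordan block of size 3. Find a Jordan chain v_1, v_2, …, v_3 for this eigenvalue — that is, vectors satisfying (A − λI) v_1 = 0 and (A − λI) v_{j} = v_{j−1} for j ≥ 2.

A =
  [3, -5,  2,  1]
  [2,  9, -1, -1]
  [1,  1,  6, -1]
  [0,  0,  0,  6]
A Jordan chain for λ = 6 of length 3:
v_1 = (1, -1, -1, 0)ᵀ
v_2 = (-3, 2, 1, 0)ᵀ
v_3 = (1, 0, 0, 0)ᵀ

Let N = A − (6)·I. We want v_3 with N^3 v_3 = 0 but N^2 v_3 ≠ 0; then v_{j-1} := N · v_j for j = 3, …, 2.

Pick v_3 = (1, 0, 0, 0)ᵀ.
Then v_2 = N · v_3 = (-3, 2, 1, 0)ᵀ.
Then v_1 = N · v_2 = (1, -1, -1, 0)ᵀ.

Sanity check: (A − (6)·I) v_1 = (0, 0, 0, 0)ᵀ = 0. ✓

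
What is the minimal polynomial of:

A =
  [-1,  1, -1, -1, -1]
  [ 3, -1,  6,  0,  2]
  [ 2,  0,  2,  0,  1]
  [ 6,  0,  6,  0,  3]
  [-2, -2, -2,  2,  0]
x^3

The characteristic polynomial is χ_A(x) = x^5, so the eigenvalues are known. The minimal polynomial is
  m_A(x) = Π_λ (x − λ)^{k_λ}
where k_λ is the size of the *largest* Jordan block for λ (equivalently, the smallest k with (A − λI)^k v = 0 for every generalised eigenvector v of λ).

  λ = 0: largest Jordan block has size 3, contributing (x − 0)^3

So m_A(x) = x^3 = x^3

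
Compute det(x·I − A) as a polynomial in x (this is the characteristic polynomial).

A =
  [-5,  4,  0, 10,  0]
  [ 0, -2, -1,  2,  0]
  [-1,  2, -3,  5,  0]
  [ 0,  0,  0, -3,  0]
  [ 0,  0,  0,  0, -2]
x^5 + 15*x^4 + 89*x^3 + 261*x^2 + 378*x + 216

Expanding det(x·I − A) (e.g. by cofactor expansion or by noting that A is similar to its Jordan form J, which has the same characteristic polynomial as A) gives
  χ_A(x) = x^5 + 15*x^4 + 89*x^3 + 261*x^2 + 378*x + 216
which factors as (x + 2)*(x + 3)^3*(x + 4). The eigenvalues (with algebraic multiplicities) are λ = -4 with multiplicity 1, λ = -3 with multiplicity 3, λ = -2 with multiplicity 1.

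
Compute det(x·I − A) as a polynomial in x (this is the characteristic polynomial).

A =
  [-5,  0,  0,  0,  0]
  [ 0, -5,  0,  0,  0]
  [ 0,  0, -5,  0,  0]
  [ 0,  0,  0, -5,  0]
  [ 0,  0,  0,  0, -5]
x^5 + 25*x^4 + 250*x^3 + 1250*x^2 + 3125*x + 3125

Expanding det(x·I − A) (e.g. by cofactor expansion or by noting that A is similar to its Jordan form J, which has the same characteristic polynomial as A) gives
  χ_A(x) = x^5 + 25*x^4 + 250*x^3 + 1250*x^2 + 3125*x + 3125
which factors as (x + 5)^5. The eigenvalues (with algebraic multiplicities) are λ = -5 with multiplicity 5.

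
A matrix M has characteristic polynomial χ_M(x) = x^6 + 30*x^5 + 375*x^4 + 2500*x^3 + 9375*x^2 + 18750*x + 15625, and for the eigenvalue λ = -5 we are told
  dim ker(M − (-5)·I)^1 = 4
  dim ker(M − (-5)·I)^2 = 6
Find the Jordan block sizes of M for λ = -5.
Block sizes for λ = -5: [2, 2, 1, 1]

From the dimensions of kernels of powers, the number of Jordan blocks of size at least j is d_j − d_{j−1} where d_j = dim ker(N^j) (with d_0 = 0). Computing the differences gives [4, 2].
The number of blocks of size exactly k is (#blocks of size ≥ k) − (#blocks of size ≥ k + 1), so the partition is: 2 block(s) of size 1, 2 block(s) of size 2.
In nonincreasing order the block sizes are [2, 2, 1, 1].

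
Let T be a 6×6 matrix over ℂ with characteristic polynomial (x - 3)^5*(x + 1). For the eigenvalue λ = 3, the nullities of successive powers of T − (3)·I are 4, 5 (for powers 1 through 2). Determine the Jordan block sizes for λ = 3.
Block sizes for λ = 3: [2, 1, 1, 1]

From the dimensions of kernels of powers, the number of Jordan blocks of size at least j is d_j − d_{j−1} where d_j = dim ker(N^j) (with d_0 = 0). Computing the differences gives [4, 1].
The number of blocks of size exactly k is (#blocks of size ≥ k) − (#blocks of size ≥ k + 1), so the partition is: 3 block(s) of size 1, 1 block(s) of size 2.
In nonincreasing order the block sizes are [2, 1, 1, 1].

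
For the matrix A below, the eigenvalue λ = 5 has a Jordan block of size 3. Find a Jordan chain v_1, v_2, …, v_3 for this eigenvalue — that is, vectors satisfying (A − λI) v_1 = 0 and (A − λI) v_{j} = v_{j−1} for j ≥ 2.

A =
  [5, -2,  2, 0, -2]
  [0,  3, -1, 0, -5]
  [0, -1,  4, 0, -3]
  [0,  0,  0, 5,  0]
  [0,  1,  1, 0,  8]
A Jordan chain for λ = 5 of length 3:
v_1 = (-2, -2, -1, 0, 1)ᵀ
v_2 = (2, -1, -1, 0, 1)ᵀ
v_3 = (0, 0, 1, 0, 0)ᵀ

Let N = A − (5)·I. We want v_3 with N^3 v_3 = 0 but N^2 v_3 ≠ 0; then v_{j-1} := N · v_j for j = 3, …, 2.

Pick v_3 = (0, 0, 1, 0, 0)ᵀ.
Then v_2 = N · v_3 = (2, -1, -1, 0, 1)ᵀ.
Then v_1 = N · v_2 = (-2, -2, -1, 0, 1)ᵀ.

Sanity check: (A − (5)·I) v_1 = (0, 0, 0, 0, 0)ᵀ = 0. ✓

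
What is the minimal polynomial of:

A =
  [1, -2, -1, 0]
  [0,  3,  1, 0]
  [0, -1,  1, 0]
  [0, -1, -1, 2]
x^3 - 5*x^2 + 8*x - 4

The characteristic polynomial is χ_A(x) = (x - 2)^3*(x - 1), so the eigenvalues are known. The minimal polynomial is
  m_A(x) = Π_λ (x − λ)^{k_λ}
where k_λ is the size of the *largest* Jordan block for λ (equivalently, the smallest k with (A − λI)^k v = 0 for every generalised eigenvector v of λ).

  λ = 1: largest Jordan block has size 1, contributing (x − 1)
  λ = 2: largest Jordan block has size 2, contributing (x − 2)^2

So m_A(x) = (x - 2)^2*(x - 1) = x^3 - 5*x^2 + 8*x - 4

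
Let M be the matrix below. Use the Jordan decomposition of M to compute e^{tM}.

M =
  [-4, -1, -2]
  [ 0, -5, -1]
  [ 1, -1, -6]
e^{tM} =
  [-t^2*exp(-5*t)/2 + t*exp(-5*t) + exp(-5*t), t^2*exp(-5*t)/2 - t*exp(-5*t), t^2*exp(-5*t)/2 - 2*t*exp(-5*t)]
  [-t^2*exp(-5*t)/2, t^2*exp(-5*t)/2 + exp(-5*t), t^2*exp(-5*t)/2 - t*exp(-5*t)]
  [t*exp(-5*t), -t*exp(-5*t), -t*exp(-5*t) + exp(-5*t)]

Strategy: write M = P · J · P⁻¹ where J is a Jordan canonical form, so e^{tM} = P · e^{tJ} · P⁻¹, and e^{tJ} can be computed block-by-block.

M has Jordan form
J =
  [-5,  1,  0]
  [ 0, -5,  1]
  [ 0,  0, -5]
(up to reordering of blocks).

Per-block formulas:
  For a 3×3 Jordan block J_3(-5): exp(t · J_3(-5)) = e^(-5t)·(I + t·N + (t^2/2)·N^2), where N is the 3×3 nilpotent shift.

After assembling e^{tJ} and conjugating by P, we get:

e^{tM} =
  [-t^2*exp(-5*t)/2 + t*exp(-5*t) + exp(-5*t), t^2*exp(-5*t)/2 - t*exp(-5*t), t^2*exp(-5*t)/2 - 2*t*exp(-5*t)]
  [-t^2*exp(-5*t)/2, t^2*exp(-5*t)/2 + exp(-5*t), t^2*exp(-5*t)/2 - t*exp(-5*t)]
  [t*exp(-5*t), -t*exp(-5*t), -t*exp(-5*t) + exp(-5*t)]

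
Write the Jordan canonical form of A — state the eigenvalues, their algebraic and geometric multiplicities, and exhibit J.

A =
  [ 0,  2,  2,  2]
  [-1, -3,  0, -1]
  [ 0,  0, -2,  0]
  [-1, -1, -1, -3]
J_3(-2) ⊕ J_1(-2)

The characteristic polynomial is
  det(x·I − A) = x^4 + 8*x^3 + 24*x^2 + 32*x + 16 = (x + 2)^4

Eigenvalues and multiplicities (the geometric multiplicity of λ is n − rank(A − λI), which equals the number of Jordan blocks for λ):
  λ = -2: algebraic multiplicity = 4, geometric multiplicity = 2

Determining the block sizes for each eigenvalue:
  λ = -2: with am = 4 and gm = 2, the partition is not yet determined (e.g. several partitions of 4 into 2 parts exist). Let N = A − (-2)·I. Computing rank(N^1) = 2, rank(N^2) = 1, rank(N^3) = 0; the number of blocks of size ≥ j is rank(N^{j−1}) − rank(N^j), giving [2, 1, 1]. So we have 1 block(s) of size 3, 1 block(s) of size 1 → block sizes [3, 1]

Assembling the blocks gives a Jordan form
J =
  [-2,  1,  0,  0]
  [ 0, -2,  1,  0]
  [ 0,  0, -2,  0]
  [ 0,  0,  0, -2]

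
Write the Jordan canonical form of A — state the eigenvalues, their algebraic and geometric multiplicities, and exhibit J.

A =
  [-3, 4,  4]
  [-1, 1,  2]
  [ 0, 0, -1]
J_2(-1) ⊕ J_1(-1)

The characteristic polynomial is
  det(x·I − A) = x^3 + 3*x^2 + 3*x + 1 = (x + 1)^3

Eigenvalues and multiplicities (the geometric multiplicity of λ is n − rank(A − λI), which equals the number of Jordan blocks for λ):
  λ = -1: algebraic multiplicity = 3, geometric multiplicity = 2

Determining the block sizes for each eigenvalue:
  λ = -1: 2 blocks summing to 3 forces exactly one block of size 2 and the rest size 1 → block sizes [2, 1]

Assembling the blocks gives a Jordan form
J =
  [-1,  1,  0]
  [ 0, -1,  0]
  [ 0,  0, -1]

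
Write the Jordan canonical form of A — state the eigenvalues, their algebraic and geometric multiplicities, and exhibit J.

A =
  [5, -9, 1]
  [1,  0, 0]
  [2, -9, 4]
J_3(3)

The characteristic polynomial is
  det(x·I − A) = x^3 - 9*x^2 + 27*x - 27 = (x - 3)^3

Eigenvalues and multiplicities (the geometric multiplicity of λ is n − rank(A − λI), which equals the number of Jordan blocks for λ):
  λ = 3: algebraic multiplicity = 3, geometric multiplicity = 1

Determining the block sizes for each eigenvalue:
  λ = 3: one block (gm = 1), so the single block has size am = 3 → block sizes [3]

Assembling the blocks gives a Jordan form
J =
  [3, 1, 0]
  [0, 3, 1]
  [0, 0, 3]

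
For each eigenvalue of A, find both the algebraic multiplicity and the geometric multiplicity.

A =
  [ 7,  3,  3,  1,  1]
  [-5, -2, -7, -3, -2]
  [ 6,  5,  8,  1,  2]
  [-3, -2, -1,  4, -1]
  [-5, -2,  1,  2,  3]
λ = 4: alg = 5, geom = 2

Step 1 — factor the characteristic polynomial to read off the algebraic multiplicities:
  χ_A(x) = (x - 4)^5

Step 2 — compute geometric multiplicities via the rank-nullity identity g(λ) = n − rank(A − λI):
  rank(A − (4)·I) = 3, so dim ker(A − (4)·I) = n − 3 = 2

Summary:
  λ = 4: algebraic multiplicity = 5, geometric multiplicity = 2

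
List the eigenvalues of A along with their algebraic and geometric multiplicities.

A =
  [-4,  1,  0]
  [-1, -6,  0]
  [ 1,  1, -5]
λ = -5: alg = 3, geom = 2

Step 1 — factor the characteristic polynomial to read off the algebraic multiplicities:
  χ_A(x) = (x + 5)^3

Step 2 — compute geometric multiplicities via the rank-nullity identity g(λ) = n − rank(A − λI):
  rank(A − (-5)·I) = 1, so dim ker(A − (-5)·I) = n − 1 = 2

Summary:
  λ = -5: algebraic multiplicity = 3, geometric multiplicity = 2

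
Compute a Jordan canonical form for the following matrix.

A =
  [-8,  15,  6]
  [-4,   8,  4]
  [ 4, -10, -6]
J_2(-2) ⊕ J_1(-2)

The characteristic polynomial is
  det(x·I − A) = x^3 + 6*x^2 + 12*x + 8 = (x + 2)^3

Eigenvalues and multiplicities (the geometric multiplicity of λ is n − rank(A − λI), which equals the number of Jordan blocks for λ):
  λ = -2: algebraic multiplicity = 3, geometric multiplicity = 2

Determining the block sizes for each eigenvalue:
  λ = -2: 2 blocks summing to 3 forces exactly one block of size 2 and the rest size 1 → block sizes [2, 1]

Assembling the blocks gives a Jordan form
J =
  [-2,  1,  0]
  [ 0, -2,  0]
  [ 0,  0, -2]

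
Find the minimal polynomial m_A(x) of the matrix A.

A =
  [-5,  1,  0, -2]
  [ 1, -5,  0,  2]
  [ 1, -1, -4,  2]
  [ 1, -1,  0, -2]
x^2 + 8*x + 16

The characteristic polynomial is χ_A(x) = (x + 4)^4, so the eigenvalues are known. The minimal polynomial is
  m_A(x) = Π_λ (x − λ)^{k_λ}
where k_λ is the size of the *largest* Jordan block for λ (equivalently, the smallest k with (A − λI)^k v = 0 for every generalised eigenvector v of λ).

  λ = -4: largest Jordan block has size 2, contributing (x + 4)^2

So m_A(x) = (x + 4)^2 = x^2 + 8*x + 16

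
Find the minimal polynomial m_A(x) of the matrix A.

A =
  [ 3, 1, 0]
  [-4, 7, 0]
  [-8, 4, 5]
x^2 - 10*x + 25

The characteristic polynomial is χ_A(x) = (x - 5)^3, so the eigenvalues are known. The minimal polynomial is
  m_A(x) = Π_λ (x − λ)^{k_λ}
where k_λ is the size of the *largest* Jordan block for λ (equivalently, the smallest k with (A − λI)^k v = 0 for every generalised eigenvector v of λ).

  λ = 5: largest Jordan block has size 2, contributing (x − 5)^2

So m_A(x) = (x - 5)^2 = x^2 - 10*x + 25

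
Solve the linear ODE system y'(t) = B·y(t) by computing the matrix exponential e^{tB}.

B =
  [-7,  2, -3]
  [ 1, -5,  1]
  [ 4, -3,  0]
e^{tB} =
  [-t^2*exp(-4*t)/2 - 3*t*exp(-4*t) + exp(-4*t), t^2*exp(-4*t)/2 + 2*t*exp(-4*t), -t^2*exp(-4*t)/2 - 3*t*exp(-4*t)]
  [t*exp(-4*t), -t*exp(-4*t) + exp(-4*t), t*exp(-4*t)]
  [t^2*exp(-4*t)/2 + 4*t*exp(-4*t), -t^2*exp(-4*t)/2 - 3*t*exp(-4*t), t^2*exp(-4*t)/2 + 4*t*exp(-4*t) + exp(-4*t)]

Strategy: write B = P · J · P⁻¹ where J is a Jordan canonical form, so e^{tB} = P · e^{tJ} · P⁻¹, and e^{tJ} can be computed block-by-block.

B has Jordan form
J =
  [-4,  1,  0]
  [ 0, -4,  1]
  [ 0,  0, -4]
(up to reordering of blocks).

Per-block formulas:
  For a 3×3 Jordan block J_3(-4): exp(t · J_3(-4)) = e^(-4t)·(I + t·N + (t^2/2)·N^2), where N is the 3×3 nilpotent shift.

After assembling e^{tJ} and conjugating by P, we get:

e^{tB} =
  [-t^2*exp(-4*t)/2 - 3*t*exp(-4*t) + exp(-4*t), t^2*exp(-4*t)/2 + 2*t*exp(-4*t), -t^2*exp(-4*t)/2 - 3*t*exp(-4*t)]
  [t*exp(-4*t), -t*exp(-4*t) + exp(-4*t), t*exp(-4*t)]
  [t^2*exp(-4*t)/2 + 4*t*exp(-4*t), -t^2*exp(-4*t)/2 - 3*t*exp(-4*t), t^2*exp(-4*t)/2 + 4*t*exp(-4*t) + exp(-4*t)]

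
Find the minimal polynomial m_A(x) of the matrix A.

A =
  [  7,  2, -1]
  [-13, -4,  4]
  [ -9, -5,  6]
x^3 - 9*x^2 + 27*x - 27

The characteristic polynomial is χ_A(x) = (x - 3)^3, so the eigenvalues are known. The minimal polynomial is
  m_A(x) = Π_λ (x − λ)^{k_λ}
where k_λ is the size of the *largest* Jordan block for λ (equivalently, the smallest k with (A − λI)^k v = 0 for every generalised eigenvector v of λ).

  λ = 3: largest Jordan block has size 3, contributing (x − 3)^3

So m_A(x) = (x - 3)^3 = x^3 - 9*x^2 + 27*x - 27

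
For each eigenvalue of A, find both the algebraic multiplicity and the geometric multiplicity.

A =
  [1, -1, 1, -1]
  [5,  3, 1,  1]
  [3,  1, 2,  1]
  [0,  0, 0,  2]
λ = 2: alg = 4, geom = 2

Step 1 — factor the characteristic polynomial to read off the algebraic multiplicities:
  χ_A(x) = (x - 2)^4

Step 2 — compute geometric multiplicities via the rank-nullity identity g(λ) = n − rank(A − λI):
  rank(A − (2)·I) = 2, so dim ker(A − (2)·I) = n − 2 = 2

Summary:
  λ = 2: algebraic multiplicity = 4, geometric multiplicity = 2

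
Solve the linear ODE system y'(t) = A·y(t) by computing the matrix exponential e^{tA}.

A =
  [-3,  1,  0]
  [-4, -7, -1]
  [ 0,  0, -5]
e^{tA} =
  [2*t*exp(-5*t) + exp(-5*t), t*exp(-5*t), -t^2*exp(-5*t)/2]
  [-4*t*exp(-5*t), -2*t*exp(-5*t) + exp(-5*t), t^2*exp(-5*t) - t*exp(-5*t)]
  [0, 0, exp(-5*t)]

Strategy: write A = P · J · P⁻¹ where J is a Jordan canonical form, so e^{tA} = P · e^{tJ} · P⁻¹, and e^{tJ} can be computed block-by-block.

A has Jordan form
J =
  [-5,  1,  0]
  [ 0, -5,  1]
  [ 0,  0, -5]
(up to reordering of blocks).

Per-block formulas:
  For a 3×3 Jordan block J_3(-5): exp(t · J_3(-5)) = e^(-5t)·(I + t·N + (t^2/2)·N^2), where N is the 3×3 nilpotent shift.

After assembling e^{tJ} and conjugating by P, we get:

e^{tA} =
  [2*t*exp(-5*t) + exp(-5*t), t*exp(-5*t), -t^2*exp(-5*t)/2]
  [-4*t*exp(-5*t), -2*t*exp(-5*t) + exp(-5*t), t^2*exp(-5*t) - t*exp(-5*t)]
  [0, 0, exp(-5*t)]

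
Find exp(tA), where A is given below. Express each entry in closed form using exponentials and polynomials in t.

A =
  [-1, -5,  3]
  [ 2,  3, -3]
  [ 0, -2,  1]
e^{tA} =
  [-3*t^2*exp(t) - 2*t*exp(t) + exp(t), -3*t^2*exp(t) - 5*t*exp(t), 9*t^2*exp(t)/2 + 3*t*exp(t)]
  [2*t*exp(t), 2*t*exp(t) + exp(t), -3*t*exp(t)]
  [-2*t^2*exp(t), -2*t^2*exp(t) - 2*t*exp(t), 3*t^2*exp(t) + exp(t)]

Strategy: write A = P · J · P⁻¹ where J is a Jordan canonical form, so e^{tA} = P · e^{tJ} · P⁻¹, and e^{tJ} can be computed block-by-block.

A has Jordan form
J =
  [1, 1, 0]
  [0, 1, 1]
  [0, 0, 1]
(up to reordering of blocks).

Per-block formulas:
  For a 3×3 Jordan block J_3(1): exp(t · J_3(1)) = e^(1t)·(I + t·N + (t^2/2)·N^2), where N is the 3×3 nilpotent shift.

After assembling e^{tJ} and conjugating by P, we get:

e^{tA} =
  [-3*t^2*exp(t) - 2*t*exp(t) + exp(t), -3*t^2*exp(t) - 5*t*exp(t), 9*t^2*exp(t)/2 + 3*t*exp(t)]
  [2*t*exp(t), 2*t*exp(t) + exp(t), -3*t*exp(t)]
  [-2*t^2*exp(t), -2*t^2*exp(t) - 2*t*exp(t), 3*t^2*exp(t) + exp(t)]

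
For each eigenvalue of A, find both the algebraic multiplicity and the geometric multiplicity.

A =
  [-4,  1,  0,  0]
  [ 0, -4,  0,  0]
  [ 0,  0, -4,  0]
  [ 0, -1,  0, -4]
λ = -4: alg = 4, geom = 3

Step 1 — factor the characteristic polynomial to read off the algebraic multiplicities:
  χ_A(x) = (x + 4)^4

Step 2 — compute geometric multiplicities via the rank-nullity identity g(λ) = n − rank(A − λI):
  rank(A − (-4)·I) = 1, so dim ker(A − (-4)·I) = n − 1 = 3

Summary:
  λ = -4: algebraic multiplicity = 4, geometric multiplicity = 3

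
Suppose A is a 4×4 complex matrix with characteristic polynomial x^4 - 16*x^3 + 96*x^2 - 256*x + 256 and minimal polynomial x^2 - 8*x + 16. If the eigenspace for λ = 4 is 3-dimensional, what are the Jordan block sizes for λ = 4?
Block sizes for λ = 4: [2, 1, 1]

Step 1 — from the characteristic polynomial, algebraic multiplicity of λ = 4 is 4. From dim ker(A − (4)·I) = 3, there are exactly 3 Jordan blocks for λ = 4.
Step 2 — from the minimal polynomial, the factor (x − 4)^2 tells us the largest block for λ = 4 has size 2.
Step 3 — with total size 4, 3 blocks, and largest block 2, the block sizes (in nonincreasing order) are [2, 1, 1].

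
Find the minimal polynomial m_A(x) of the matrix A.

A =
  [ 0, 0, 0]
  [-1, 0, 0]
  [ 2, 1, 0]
x^3

The characteristic polynomial is χ_A(x) = x^3, so the eigenvalues are known. The minimal polynomial is
  m_A(x) = Π_λ (x − λ)^{k_λ}
where k_λ is the size of the *largest* Jordan block for λ (equivalently, the smallest k with (A − λI)^k v = 0 for every generalised eigenvector v of λ).

  λ = 0: largest Jordan block has size 3, contributing (x − 0)^3

So m_A(x) = x^3 = x^3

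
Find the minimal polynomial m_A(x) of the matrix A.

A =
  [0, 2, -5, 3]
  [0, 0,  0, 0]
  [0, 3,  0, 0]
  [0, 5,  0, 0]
x^2

The characteristic polynomial is χ_A(x) = x^4, so the eigenvalues are known. The minimal polynomial is
  m_A(x) = Π_λ (x − λ)^{k_λ}
where k_λ is the size of the *largest* Jordan block for λ (equivalently, the smallest k with (A − λI)^k v = 0 for every generalised eigenvector v of λ).

  λ = 0: largest Jordan block has size 2, contributing (x − 0)^2

So m_A(x) = x^2 = x^2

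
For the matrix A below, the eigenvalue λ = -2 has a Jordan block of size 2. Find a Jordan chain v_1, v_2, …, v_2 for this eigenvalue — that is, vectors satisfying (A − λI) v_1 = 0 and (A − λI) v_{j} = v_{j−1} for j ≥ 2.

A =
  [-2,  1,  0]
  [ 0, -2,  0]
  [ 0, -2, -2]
A Jordan chain for λ = -2 of length 2:
v_1 = (1, 0, -2)ᵀ
v_2 = (0, 1, 0)ᵀ

Let N = A − (-2)·I. We want v_2 with N^2 v_2 = 0 but N^1 v_2 ≠ 0; then v_{j-1} := N · v_j for j = 2, …, 2.

Pick v_2 = (0, 1, 0)ᵀ.
Then v_1 = N · v_2 = (1, 0, -2)ᵀ.

Sanity check: (A − (-2)·I) v_1 = (0, 0, 0)ᵀ = 0. ✓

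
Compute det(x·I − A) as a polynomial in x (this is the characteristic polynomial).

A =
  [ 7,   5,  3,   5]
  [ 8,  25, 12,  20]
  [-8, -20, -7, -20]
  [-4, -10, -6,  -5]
x^4 - 20*x^3 + 150*x^2 - 500*x + 625

Expanding det(x·I − A) (e.g. by cofactor expansion or by noting that A is similar to its Jordan form J, which has the same characteristic polynomial as A) gives
  χ_A(x) = x^4 - 20*x^3 + 150*x^2 - 500*x + 625
which factors as (x - 5)^4. The eigenvalues (with algebraic multiplicities) are λ = 5 with multiplicity 4.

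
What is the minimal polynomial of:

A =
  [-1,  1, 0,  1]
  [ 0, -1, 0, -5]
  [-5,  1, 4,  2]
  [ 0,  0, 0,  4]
x^4 - 6*x^3 + x^2 + 24*x + 16

The characteristic polynomial is χ_A(x) = (x - 4)^2*(x + 1)^2, so the eigenvalues are known. The minimal polynomial is
  m_A(x) = Π_λ (x − λ)^{k_λ}
where k_λ is the size of the *largest* Jordan block for λ (equivalently, the smallest k with (A − λI)^k v = 0 for every generalised eigenvector v of λ).

  λ = -1: largest Jordan block has size 2, contributing (x + 1)^2
  λ = 4: largest Jordan block has size 2, contributing (x − 4)^2

So m_A(x) = (x - 4)^2*(x + 1)^2 = x^4 - 6*x^3 + x^2 + 24*x + 16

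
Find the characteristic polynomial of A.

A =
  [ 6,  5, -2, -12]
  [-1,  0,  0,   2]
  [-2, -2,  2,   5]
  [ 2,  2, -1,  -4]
x^4 - 4*x^3 + 6*x^2 - 4*x + 1

Expanding det(x·I − A) (e.g. by cofactor expansion or by noting that A is similar to its Jordan form J, which has the same characteristic polynomial as A) gives
  χ_A(x) = x^4 - 4*x^3 + 6*x^2 - 4*x + 1
which factors as (x - 1)^4. The eigenvalues (with algebraic multiplicities) are λ = 1 with multiplicity 4.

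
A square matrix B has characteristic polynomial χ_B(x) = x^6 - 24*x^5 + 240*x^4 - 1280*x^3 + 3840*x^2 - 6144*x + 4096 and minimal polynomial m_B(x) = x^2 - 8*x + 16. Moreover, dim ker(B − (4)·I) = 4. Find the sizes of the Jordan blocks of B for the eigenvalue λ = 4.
Block sizes for λ = 4: [2, 2, 1, 1]

Step 1 — from the characteristic polynomial, algebraic multiplicity of λ = 4 is 6. From dim ker(B − (4)·I) = 4, there are exactly 4 Jordan blocks for λ = 4.
Step 2 — from the minimal polynomial, the factor (x − 4)^2 tells us the largest block for λ = 4 has size 2.
Step 3 — with total size 6, 4 blocks, and largest block 2, the block sizes (in nonincreasing order) are [2, 2, 1, 1].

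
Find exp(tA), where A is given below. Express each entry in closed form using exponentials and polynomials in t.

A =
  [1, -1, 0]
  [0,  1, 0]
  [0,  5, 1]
e^{tA} =
  [exp(t), -t*exp(t), 0]
  [0, exp(t), 0]
  [0, 5*t*exp(t), exp(t)]

Strategy: write A = P · J · P⁻¹ where J is a Jordan canonical form, so e^{tA} = P · e^{tJ} · P⁻¹, and e^{tJ} can be computed block-by-block.

A has Jordan form
J =
  [1, 1, 0]
  [0, 1, 0]
  [0, 0, 1]
(up to reordering of blocks).

Per-block formulas:
  For a 1×1 block at λ = 1: exp(t · [1]) = [e^(1t)].
  For a 2×2 Jordan block J_2(1): exp(t · J_2(1)) = e^(1t)·(I + t·N), where N is the 2×2 nilpotent shift.

After assembling e^{tJ} and conjugating by P, we get:

e^{tA} =
  [exp(t), -t*exp(t), 0]
  [0, exp(t), 0]
  [0, 5*t*exp(t), exp(t)]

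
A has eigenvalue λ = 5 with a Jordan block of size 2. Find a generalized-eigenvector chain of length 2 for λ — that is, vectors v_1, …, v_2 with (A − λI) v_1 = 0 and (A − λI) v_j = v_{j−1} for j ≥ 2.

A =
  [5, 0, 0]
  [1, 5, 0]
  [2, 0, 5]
A Jordan chain for λ = 5 of length 2:
v_1 = (0, 1, 2)ᵀ
v_2 = (1, 0, 0)ᵀ

Let N = A − (5)·I. We want v_2 with N^2 v_2 = 0 but N^1 v_2 ≠ 0; then v_{j-1} := N · v_j for j = 2, …, 2.

Pick v_2 = (1, 0, 0)ᵀ.
Then v_1 = N · v_2 = (0, 1, 2)ᵀ.

Sanity check: (A − (5)·I) v_1 = (0, 0, 0)ᵀ = 0. ✓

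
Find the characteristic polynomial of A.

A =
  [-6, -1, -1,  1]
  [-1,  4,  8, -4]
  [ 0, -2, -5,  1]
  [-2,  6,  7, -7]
x^4 + 14*x^3 + 69*x^2 + 140*x + 100

Expanding det(x·I − A) (e.g. by cofactor expansion or by noting that A is similar to its Jordan form J, which has the same characteristic polynomial as A) gives
  χ_A(x) = x^4 + 14*x^3 + 69*x^2 + 140*x + 100
which factors as (x + 2)^2*(x + 5)^2. The eigenvalues (with algebraic multiplicities) are λ = -5 with multiplicity 2, λ = -2 with multiplicity 2.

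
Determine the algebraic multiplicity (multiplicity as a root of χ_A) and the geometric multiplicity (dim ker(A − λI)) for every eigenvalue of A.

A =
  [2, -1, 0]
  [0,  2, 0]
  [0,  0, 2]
λ = 2: alg = 3, geom = 2

Step 1 — factor the characteristic polynomial to read off the algebraic multiplicities:
  χ_A(x) = (x - 2)^3

Step 2 — compute geometric multiplicities via the rank-nullity identity g(λ) = n − rank(A − λI):
  rank(A − (2)·I) = 1, so dim ker(A − (2)·I) = n − 1 = 2

Summary:
  λ = 2: algebraic multiplicity = 3, geometric multiplicity = 2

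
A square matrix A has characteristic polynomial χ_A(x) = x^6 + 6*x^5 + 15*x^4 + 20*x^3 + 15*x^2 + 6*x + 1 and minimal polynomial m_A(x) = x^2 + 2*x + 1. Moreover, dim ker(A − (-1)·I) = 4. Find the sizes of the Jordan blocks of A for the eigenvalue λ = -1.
Block sizes for λ = -1: [2, 2, 1, 1]

Step 1 — from the characteristic polynomial, algebraic multiplicity of λ = -1 is 6. From dim ker(A − (-1)·I) = 4, there are exactly 4 Jordan blocks for λ = -1.
Step 2 — from the minimal polynomial, the factor (x + 1)^2 tells us the largest block for λ = -1 has size 2.
Step 3 — with total size 6, 4 blocks, and largest block 2, the block sizes (in nonincreasing order) are [2, 2, 1, 1].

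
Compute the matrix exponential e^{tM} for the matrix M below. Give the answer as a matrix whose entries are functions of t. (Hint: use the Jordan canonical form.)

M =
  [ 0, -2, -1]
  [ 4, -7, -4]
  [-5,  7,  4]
e^{tM} =
  [-t^2*exp(-t) + t*exp(-t) + exp(-t), 3*t^2*exp(-t)/2 - 2*t*exp(-t), t^2*exp(-t) - t*exp(-t)]
  [4*t*exp(-t), -6*t*exp(-t) + exp(-t), -4*t*exp(-t)]
  [-t^2*exp(-t) - 5*t*exp(-t), 3*t^2*exp(-t)/2 + 7*t*exp(-t), t^2*exp(-t) + 5*t*exp(-t) + exp(-t)]

Strategy: write M = P · J · P⁻¹ where J is a Jordan canonical form, so e^{tM} = P · e^{tJ} · P⁻¹, and e^{tJ} can be computed block-by-block.

M has Jordan form
J =
  [-1,  1,  0]
  [ 0, -1,  1]
  [ 0,  0, -1]
(up to reordering of blocks).

Per-block formulas:
  For a 3×3 Jordan block J_3(-1): exp(t · J_3(-1)) = e^(-1t)·(I + t·N + (t^2/2)·N^2), where N is the 3×3 nilpotent shift.

After assembling e^{tJ} and conjugating by P, we get:

e^{tM} =
  [-t^2*exp(-t) + t*exp(-t) + exp(-t), 3*t^2*exp(-t)/2 - 2*t*exp(-t), t^2*exp(-t) - t*exp(-t)]
  [4*t*exp(-t), -6*t*exp(-t) + exp(-t), -4*t*exp(-t)]
  [-t^2*exp(-t) - 5*t*exp(-t), 3*t^2*exp(-t)/2 + 7*t*exp(-t), t^2*exp(-t) + 5*t*exp(-t) + exp(-t)]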